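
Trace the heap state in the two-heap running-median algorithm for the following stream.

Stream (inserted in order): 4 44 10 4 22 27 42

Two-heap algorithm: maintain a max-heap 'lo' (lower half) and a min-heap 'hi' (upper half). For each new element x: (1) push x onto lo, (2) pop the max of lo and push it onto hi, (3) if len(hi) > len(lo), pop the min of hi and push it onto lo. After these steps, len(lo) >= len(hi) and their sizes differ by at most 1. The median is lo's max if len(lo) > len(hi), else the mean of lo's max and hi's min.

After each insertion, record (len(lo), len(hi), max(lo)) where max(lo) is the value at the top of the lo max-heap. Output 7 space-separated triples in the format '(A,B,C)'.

Step 1: insert 4 -> lo=[4] hi=[] -> (len(lo)=1, len(hi)=0, max(lo)=4)
Step 2: insert 44 -> lo=[4] hi=[44] -> (len(lo)=1, len(hi)=1, max(lo)=4)
Step 3: insert 10 -> lo=[4, 10] hi=[44] -> (len(lo)=2, len(hi)=1, max(lo)=10)
Step 4: insert 4 -> lo=[4, 4] hi=[10, 44] -> (len(lo)=2, len(hi)=2, max(lo)=4)
Step 5: insert 22 -> lo=[4, 4, 10] hi=[22, 44] -> (len(lo)=3, len(hi)=2, max(lo)=10)
Step 6: insert 27 -> lo=[4, 4, 10] hi=[22, 27, 44] -> (len(lo)=3, len(hi)=3, max(lo)=10)
Step 7: insert 42 -> lo=[4, 4, 10, 22] hi=[27, 42, 44] -> (len(lo)=4, len(hi)=3, max(lo)=22)

Answer: (1,0,4) (1,1,4) (2,1,10) (2,2,4) (3,2,10) (3,3,10) (4,3,22)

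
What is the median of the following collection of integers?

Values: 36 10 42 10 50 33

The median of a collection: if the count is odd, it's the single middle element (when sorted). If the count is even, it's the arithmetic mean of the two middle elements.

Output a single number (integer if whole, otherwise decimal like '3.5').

Answer: 34.5

Derivation:
Step 1: insert 36 -> lo=[36] (size 1, max 36) hi=[] (size 0) -> median=36
Step 2: insert 10 -> lo=[10] (size 1, max 10) hi=[36] (size 1, min 36) -> median=23
Step 3: insert 42 -> lo=[10, 36] (size 2, max 36) hi=[42] (size 1, min 42) -> median=36
Step 4: insert 10 -> lo=[10, 10] (size 2, max 10) hi=[36, 42] (size 2, min 36) -> median=23
Step 5: insert 50 -> lo=[10, 10, 36] (size 3, max 36) hi=[42, 50] (size 2, min 42) -> median=36
Step 6: insert 33 -> lo=[10, 10, 33] (size 3, max 33) hi=[36, 42, 50] (size 3, min 36) -> median=34.5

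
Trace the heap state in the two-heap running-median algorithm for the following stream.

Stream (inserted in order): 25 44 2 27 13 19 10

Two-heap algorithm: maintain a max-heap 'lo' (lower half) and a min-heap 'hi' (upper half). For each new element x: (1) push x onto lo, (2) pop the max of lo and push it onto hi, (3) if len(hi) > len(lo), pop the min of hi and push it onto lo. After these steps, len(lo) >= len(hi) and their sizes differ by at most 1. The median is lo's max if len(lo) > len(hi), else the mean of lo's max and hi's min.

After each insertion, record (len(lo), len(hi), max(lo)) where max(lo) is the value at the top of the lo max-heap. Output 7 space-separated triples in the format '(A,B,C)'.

Step 1: insert 25 -> lo=[25] hi=[] -> (len(lo)=1, len(hi)=0, max(lo)=25)
Step 2: insert 44 -> lo=[25] hi=[44] -> (len(lo)=1, len(hi)=1, max(lo)=25)
Step 3: insert 2 -> lo=[2, 25] hi=[44] -> (len(lo)=2, len(hi)=1, max(lo)=25)
Step 4: insert 27 -> lo=[2, 25] hi=[27, 44] -> (len(lo)=2, len(hi)=2, max(lo)=25)
Step 5: insert 13 -> lo=[2, 13, 25] hi=[27, 44] -> (len(lo)=3, len(hi)=2, max(lo)=25)
Step 6: insert 19 -> lo=[2, 13, 19] hi=[25, 27, 44] -> (len(lo)=3, len(hi)=3, max(lo)=19)
Step 7: insert 10 -> lo=[2, 10, 13, 19] hi=[25, 27, 44] -> (len(lo)=4, len(hi)=3, max(lo)=19)

Answer: (1,0,25) (1,1,25) (2,1,25) (2,2,25) (3,2,25) (3,3,19) (4,3,19)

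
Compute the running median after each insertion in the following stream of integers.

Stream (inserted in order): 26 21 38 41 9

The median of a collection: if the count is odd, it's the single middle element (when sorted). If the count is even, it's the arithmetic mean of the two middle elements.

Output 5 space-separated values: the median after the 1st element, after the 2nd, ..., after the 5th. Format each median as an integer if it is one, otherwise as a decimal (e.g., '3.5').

Step 1: insert 26 -> lo=[26] (size 1, max 26) hi=[] (size 0) -> median=26
Step 2: insert 21 -> lo=[21] (size 1, max 21) hi=[26] (size 1, min 26) -> median=23.5
Step 3: insert 38 -> lo=[21, 26] (size 2, max 26) hi=[38] (size 1, min 38) -> median=26
Step 4: insert 41 -> lo=[21, 26] (size 2, max 26) hi=[38, 41] (size 2, min 38) -> median=32
Step 5: insert 9 -> lo=[9, 21, 26] (size 3, max 26) hi=[38, 41] (size 2, min 38) -> median=26

Answer: 26 23.5 26 32 26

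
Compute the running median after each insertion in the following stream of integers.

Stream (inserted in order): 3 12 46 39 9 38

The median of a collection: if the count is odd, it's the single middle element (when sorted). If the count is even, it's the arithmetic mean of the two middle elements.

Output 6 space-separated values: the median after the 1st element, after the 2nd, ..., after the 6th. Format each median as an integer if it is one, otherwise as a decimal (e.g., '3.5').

Answer: 3 7.5 12 25.5 12 25

Derivation:
Step 1: insert 3 -> lo=[3] (size 1, max 3) hi=[] (size 0) -> median=3
Step 2: insert 12 -> lo=[3] (size 1, max 3) hi=[12] (size 1, min 12) -> median=7.5
Step 3: insert 46 -> lo=[3, 12] (size 2, max 12) hi=[46] (size 1, min 46) -> median=12
Step 4: insert 39 -> lo=[3, 12] (size 2, max 12) hi=[39, 46] (size 2, min 39) -> median=25.5
Step 5: insert 9 -> lo=[3, 9, 12] (size 3, max 12) hi=[39, 46] (size 2, min 39) -> median=12
Step 6: insert 38 -> lo=[3, 9, 12] (size 3, max 12) hi=[38, 39, 46] (size 3, min 38) -> median=25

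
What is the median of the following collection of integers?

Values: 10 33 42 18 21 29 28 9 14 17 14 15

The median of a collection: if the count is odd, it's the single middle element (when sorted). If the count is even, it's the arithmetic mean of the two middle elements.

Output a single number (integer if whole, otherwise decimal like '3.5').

Answer: 17.5

Derivation:
Step 1: insert 10 -> lo=[10] (size 1, max 10) hi=[] (size 0) -> median=10
Step 2: insert 33 -> lo=[10] (size 1, max 10) hi=[33] (size 1, min 33) -> median=21.5
Step 3: insert 42 -> lo=[10, 33] (size 2, max 33) hi=[42] (size 1, min 42) -> median=33
Step 4: insert 18 -> lo=[10, 18] (size 2, max 18) hi=[33, 42] (size 2, min 33) -> median=25.5
Step 5: insert 21 -> lo=[10, 18, 21] (size 3, max 21) hi=[33, 42] (size 2, min 33) -> median=21
Step 6: insert 29 -> lo=[10, 18, 21] (size 3, max 21) hi=[29, 33, 42] (size 3, min 29) -> median=25
Step 7: insert 28 -> lo=[10, 18, 21, 28] (size 4, max 28) hi=[29, 33, 42] (size 3, min 29) -> median=28
Step 8: insert 9 -> lo=[9, 10, 18, 21] (size 4, max 21) hi=[28, 29, 33, 42] (size 4, min 28) -> median=24.5
Step 9: insert 14 -> lo=[9, 10, 14, 18, 21] (size 5, max 21) hi=[28, 29, 33, 42] (size 4, min 28) -> median=21
Step 10: insert 17 -> lo=[9, 10, 14, 17, 18] (size 5, max 18) hi=[21, 28, 29, 33, 42] (size 5, min 21) -> median=19.5
Step 11: insert 14 -> lo=[9, 10, 14, 14, 17, 18] (size 6, max 18) hi=[21, 28, 29, 33, 42] (size 5, min 21) -> median=18
Step 12: insert 15 -> lo=[9, 10, 14, 14, 15, 17] (size 6, max 17) hi=[18, 21, 28, 29, 33, 42] (size 6, min 18) -> median=17.5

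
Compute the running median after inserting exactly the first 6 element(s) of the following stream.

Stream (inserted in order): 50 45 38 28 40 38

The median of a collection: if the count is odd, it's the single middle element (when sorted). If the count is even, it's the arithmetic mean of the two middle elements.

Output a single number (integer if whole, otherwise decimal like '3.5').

Step 1: insert 50 -> lo=[50] (size 1, max 50) hi=[] (size 0) -> median=50
Step 2: insert 45 -> lo=[45] (size 1, max 45) hi=[50] (size 1, min 50) -> median=47.5
Step 3: insert 38 -> lo=[38, 45] (size 2, max 45) hi=[50] (size 1, min 50) -> median=45
Step 4: insert 28 -> lo=[28, 38] (size 2, max 38) hi=[45, 50] (size 2, min 45) -> median=41.5
Step 5: insert 40 -> lo=[28, 38, 40] (size 3, max 40) hi=[45, 50] (size 2, min 45) -> median=40
Step 6: insert 38 -> lo=[28, 38, 38] (size 3, max 38) hi=[40, 45, 50] (size 3, min 40) -> median=39

Answer: 39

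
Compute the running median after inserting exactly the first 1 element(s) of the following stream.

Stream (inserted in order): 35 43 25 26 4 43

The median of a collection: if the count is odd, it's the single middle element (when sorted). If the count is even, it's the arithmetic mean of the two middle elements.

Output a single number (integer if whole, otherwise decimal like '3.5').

Step 1: insert 35 -> lo=[35] (size 1, max 35) hi=[] (size 0) -> median=35

Answer: 35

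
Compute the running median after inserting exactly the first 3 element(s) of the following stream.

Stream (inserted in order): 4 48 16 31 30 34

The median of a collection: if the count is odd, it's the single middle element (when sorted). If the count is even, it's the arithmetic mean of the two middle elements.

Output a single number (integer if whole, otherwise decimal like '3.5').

Answer: 16

Derivation:
Step 1: insert 4 -> lo=[4] (size 1, max 4) hi=[] (size 0) -> median=4
Step 2: insert 48 -> lo=[4] (size 1, max 4) hi=[48] (size 1, min 48) -> median=26
Step 3: insert 16 -> lo=[4, 16] (size 2, max 16) hi=[48] (size 1, min 48) -> median=16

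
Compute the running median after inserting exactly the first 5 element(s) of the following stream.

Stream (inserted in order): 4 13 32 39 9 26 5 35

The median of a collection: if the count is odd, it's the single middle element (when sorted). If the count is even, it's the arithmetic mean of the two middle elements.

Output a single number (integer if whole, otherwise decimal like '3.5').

Step 1: insert 4 -> lo=[4] (size 1, max 4) hi=[] (size 0) -> median=4
Step 2: insert 13 -> lo=[4] (size 1, max 4) hi=[13] (size 1, min 13) -> median=8.5
Step 3: insert 32 -> lo=[4, 13] (size 2, max 13) hi=[32] (size 1, min 32) -> median=13
Step 4: insert 39 -> lo=[4, 13] (size 2, max 13) hi=[32, 39] (size 2, min 32) -> median=22.5
Step 5: insert 9 -> lo=[4, 9, 13] (size 3, max 13) hi=[32, 39] (size 2, min 32) -> median=13

Answer: 13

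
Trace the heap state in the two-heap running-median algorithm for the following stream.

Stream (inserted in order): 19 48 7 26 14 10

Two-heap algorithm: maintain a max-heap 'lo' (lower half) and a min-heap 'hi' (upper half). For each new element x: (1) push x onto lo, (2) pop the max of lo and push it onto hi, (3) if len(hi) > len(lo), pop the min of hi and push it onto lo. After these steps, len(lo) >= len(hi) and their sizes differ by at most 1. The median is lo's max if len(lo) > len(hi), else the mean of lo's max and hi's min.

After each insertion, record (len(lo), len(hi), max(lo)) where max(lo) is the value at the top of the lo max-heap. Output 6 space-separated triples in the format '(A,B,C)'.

Answer: (1,0,19) (1,1,19) (2,1,19) (2,2,19) (3,2,19) (3,3,14)

Derivation:
Step 1: insert 19 -> lo=[19] hi=[] -> (len(lo)=1, len(hi)=0, max(lo)=19)
Step 2: insert 48 -> lo=[19] hi=[48] -> (len(lo)=1, len(hi)=1, max(lo)=19)
Step 3: insert 7 -> lo=[7, 19] hi=[48] -> (len(lo)=2, len(hi)=1, max(lo)=19)
Step 4: insert 26 -> lo=[7, 19] hi=[26, 48] -> (len(lo)=2, len(hi)=2, max(lo)=19)
Step 5: insert 14 -> lo=[7, 14, 19] hi=[26, 48] -> (len(lo)=3, len(hi)=2, max(lo)=19)
Step 6: insert 10 -> lo=[7, 10, 14] hi=[19, 26, 48] -> (len(lo)=3, len(hi)=3, max(lo)=14)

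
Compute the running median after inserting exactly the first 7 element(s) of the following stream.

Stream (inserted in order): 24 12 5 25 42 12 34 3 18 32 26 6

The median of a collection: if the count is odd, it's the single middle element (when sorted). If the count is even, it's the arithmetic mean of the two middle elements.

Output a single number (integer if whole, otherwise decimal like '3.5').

Answer: 24

Derivation:
Step 1: insert 24 -> lo=[24] (size 1, max 24) hi=[] (size 0) -> median=24
Step 2: insert 12 -> lo=[12] (size 1, max 12) hi=[24] (size 1, min 24) -> median=18
Step 3: insert 5 -> lo=[5, 12] (size 2, max 12) hi=[24] (size 1, min 24) -> median=12
Step 4: insert 25 -> lo=[5, 12] (size 2, max 12) hi=[24, 25] (size 2, min 24) -> median=18
Step 5: insert 42 -> lo=[5, 12, 24] (size 3, max 24) hi=[25, 42] (size 2, min 25) -> median=24
Step 6: insert 12 -> lo=[5, 12, 12] (size 3, max 12) hi=[24, 25, 42] (size 3, min 24) -> median=18
Step 7: insert 34 -> lo=[5, 12, 12, 24] (size 4, max 24) hi=[25, 34, 42] (size 3, min 25) -> median=24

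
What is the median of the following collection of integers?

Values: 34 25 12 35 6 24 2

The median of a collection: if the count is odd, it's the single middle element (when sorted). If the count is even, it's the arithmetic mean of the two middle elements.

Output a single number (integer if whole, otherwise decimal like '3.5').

Step 1: insert 34 -> lo=[34] (size 1, max 34) hi=[] (size 0) -> median=34
Step 2: insert 25 -> lo=[25] (size 1, max 25) hi=[34] (size 1, min 34) -> median=29.5
Step 3: insert 12 -> lo=[12, 25] (size 2, max 25) hi=[34] (size 1, min 34) -> median=25
Step 4: insert 35 -> lo=[12, 25] (size 2, max 25) hi=[34, 35] (size 2, min 34) -> median=29.5
Step 5: insert 6 -> lo=[6, 12, 25] (size 3, max 25) hi=[34, 35] (size 2, min 34) -> median=25
Step 6: insert 24 -> lo=[6, 12, 24] (size 3, max 24) hi=[25, 34, 35] (size 3, min 25) -> median=24.5
Step 7: insert 2 -> lo=[2, 6, 12, 24] (size 4, max 24) hi=[25, 34, 35] (size 3, min 25) -> median=24

Answer: 24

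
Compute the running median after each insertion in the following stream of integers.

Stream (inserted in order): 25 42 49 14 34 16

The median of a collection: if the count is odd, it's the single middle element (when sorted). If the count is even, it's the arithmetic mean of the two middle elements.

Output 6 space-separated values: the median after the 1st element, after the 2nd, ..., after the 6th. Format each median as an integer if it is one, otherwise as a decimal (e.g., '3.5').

Step 1: insert 25 -> lo=[25] (size 1, max 25) hi=[] (size 0) -> median=25
Step 2: insert 42 -> lo=[25] (size 1, max 25) hi=[42] (size 1, min 42) -> median=33.5
Step 3: insert 49 -> lo=[25, 42] (size 2, max 42) hi=[49] (size 1, min 49) -> median=42
Step 4: insert 14 -> lo=[14, 25] (size 2, max 25) hi=[42, 49] (size 2, min 42) -> median=33.5
Step 5: insert 34 -> lo=[14, 25, 34] (size 3, max 34) hi=[42, 49] (size 2, min 42) -> median=34
Step 6: insert 16 -> lo=[14, 16, 25] (size 3, max 25) hi=[34, 42, 49] (size 3, min 34) -> median=29.5

Answer: 25 33.5 42 33.5 34 29.5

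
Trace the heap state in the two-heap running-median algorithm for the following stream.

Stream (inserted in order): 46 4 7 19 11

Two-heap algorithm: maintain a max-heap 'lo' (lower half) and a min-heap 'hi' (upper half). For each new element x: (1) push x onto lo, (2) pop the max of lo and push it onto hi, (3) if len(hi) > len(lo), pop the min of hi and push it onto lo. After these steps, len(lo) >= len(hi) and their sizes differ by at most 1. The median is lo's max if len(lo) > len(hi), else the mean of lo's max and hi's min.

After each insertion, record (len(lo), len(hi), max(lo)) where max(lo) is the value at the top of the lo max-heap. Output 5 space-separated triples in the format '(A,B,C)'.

Step 1: insert 46 -> lo=[46] hi=[] -> (len(lo)=1, len(hi)=0, max(lo)=46)
Step 2: insert 4 -> lo=[4] hi=[46] -> (len(lo)=1, len(hi)=1, max(lo)=4)
Step 3: insert 7 -> lo=[4, 7] hi=[46] -> (len(lo)=2, len(hi)=1, max(lo)=7)
Step 4: insert 19 -> lo=[4, 7] hi=[19, 46] -> (len(lo)=2, len(hi)=2, max(lo)=7)
Step 5: insert 11 -> lo=[4, 7, 11] hi=[19, 46] -> (len(lo)=3, len(hi)=2, max(lo)=11)

Answer: (1,0,46) (1,1,4) (2,1,7) (2,2,7) (3,2,11)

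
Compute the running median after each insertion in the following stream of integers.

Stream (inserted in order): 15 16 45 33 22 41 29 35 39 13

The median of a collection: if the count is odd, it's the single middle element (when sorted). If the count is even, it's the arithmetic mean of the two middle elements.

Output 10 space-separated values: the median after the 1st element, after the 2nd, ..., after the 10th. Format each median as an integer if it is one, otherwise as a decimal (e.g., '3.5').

Answer: 15 15.5 16 24.5 22 27.5 29 31 33 31

Derivation:
Step 1: insert 15 -> lo=[15] (size 1, max 15) hi=[] (size 0) -> median=15
Step 2: insert 16 -> lo=[15] (size 1, max 15) hi=[16] (size 1, min 16) -> median=15.5
Step 3: insert 45 -> lo=[15, 16] (size 2, max 16) hi=[45] (size 1, min 45) -> median=16
Step 4: insert 33 -> lo=[15, 16] (size 2, max 16) hi=[33, 45] (size 2, min 33) -> median=24.5
Step 5: insert 22 -> lo=[15, 16, 22] (size 3, max 22) hi=[33, 45] (size 2, min 33) -> median=22
Step 6: insert 41 -> lo=[15, 16, 22] (size 3, max 22) hi=[33, 41, 45] (size 3, min 33) -> median=27.5
Step 7: insert 29 -> lo=[15, 16, 22, 29] (size 4, max 29) hi=[33, 41, 45] (size 3, min 33) -> median=29
Step 8: insert 35 -> lo=[15, 16, 22, 29] (size 4, max 29) hi=[33, 35, 41, 45] (size 4, min 33) -> median=31
Step 9: insert 39 -> lo=[15, 16, 22, 29, 33] (size 5, max 33) hi=[35, 39, 41, 45] (size 4, min 35) -> median=33
Step 10: insert 13 -> lo=[13, 15, 16, 22, 29] (size 5, max 29) hi=[33, 35, 39, 41, 45] (size 5, min 33) -> median=31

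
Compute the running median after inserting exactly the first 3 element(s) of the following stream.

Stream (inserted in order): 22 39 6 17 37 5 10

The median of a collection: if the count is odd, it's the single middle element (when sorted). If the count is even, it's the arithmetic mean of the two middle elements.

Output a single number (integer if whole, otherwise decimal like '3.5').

Step 1: insert 22 -> lo=[22] (size 1, max 22) hi=[] (size 0) -> median=22
Step 2: insert 39 -> lo=[22] (size 1, max 22) hi=[39] (size 1, min 39) -> median=30.5
Step 3: insert 6 -> lo=[6, 22] (size 2, max 22) hi=[39] (size 1, min 39) -> median=22

Answer: 22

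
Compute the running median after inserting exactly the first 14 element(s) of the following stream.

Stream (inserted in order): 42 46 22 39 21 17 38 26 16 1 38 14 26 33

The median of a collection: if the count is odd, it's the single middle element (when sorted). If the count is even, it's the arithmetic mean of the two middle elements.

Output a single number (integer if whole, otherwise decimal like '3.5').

Step 1: insert 42 -> lo=[42] (size 1, max 42) hi=[] (size 0) -> median=42
Step 2: insert 46 -> lo=[42] (size 1, max 42) hi=[46] (size 1, min 46) -> median=44
Step 3: insert 22 -> lo=[22, 42] (size 2, max 42) hi=[46] (size 1, min 46) -> median=42
Step 4: insert 39 -> lo=[22, 39] (size 2, max 39) hi=[42, 46] (size 2, min 42) -> median=40.5
Step 5: insert 21 -> lo=[21, 22, 39] (size 3, max 39) hi=[42, 46] (size 2, min 42) -> median=39
Step 6: insert 17 -> lo=[17, 21, 22] (size 3, max 22) hi=[39, 42, 46] (size 3, min 39) -> median=30.5
Step 7: insert 38 -> lo=[17, 21, 22, 38] (size 4, max 38) hi=[39, 42, 46] (size 3, min 39) -> median=38
Step 8: insert 26 -> lo=[17, 21, 22, 26] (size 4, max 26) hi=[38, 39, 42, 46] (size 4, min 38) -> median=32
Step 9: insert 16 -> lo=[16, 17, 21, 22, 26] (size 5, max 26) hi=[38, 39, 42, 46] (size 4, min 38) -> median=26
Step 10: insert 1 -> lo=[1, 16, 17, 21, 22] (size 5, max 22) hi=[26, 38, 39, 42, 46] (size 5, min 26) -> median=24
Step 11: insert 38 -> lo=[1, 16, 17, 21, 22, 26] (size 6, max 26) hi=[38, 38, 39, 42, 46] (size 5, min 38) -> median=26
Step 12: insert 14 -> lo=[1, 14, 16, 17, 21, 22] (size 6, max 22) hi=[26, 38, 38, 39, 42, 46] (size 6, min 26) -> median=24
Step 13: insert 26 -> lo=[1, 14, 16, 17, 21, 22, 26] (size 7, max 26) hi=[26, 38, 38, 39, 42, 46] (size 6, min 26) -> median=26
Step 14: insert 33 -> lo=[1, 14, 16, 17, 21, 22, 26] (size 7, max 26) hi=[26, 33, 38, 38, 39, 42, 46] (size 7, min 26) -> median=26

Answer: 26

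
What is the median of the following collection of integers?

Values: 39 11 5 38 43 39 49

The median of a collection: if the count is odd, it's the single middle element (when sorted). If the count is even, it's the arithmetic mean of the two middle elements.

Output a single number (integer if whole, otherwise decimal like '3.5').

Step 1: insert 39 -> lo=[39] (size 1, max 39) hi=[] (size 0) -> median=39
Step 2: insert 11 -> lo=[11] (size 1, max 11) hi=[39] (size 1, min 39) -> median=25
Step 3: insert 5 -> lo=[5, 11] (size 2, max 11) hi=[39] (size 1, min 39) -> median=11
Step 4: insert 38 -> lo=[5, 11] (size 2, max 11) hi=[38, 39] (size 2, min 38) -> median=24.5
Step 5: insert 43 -> lo=[5, 11, 38] (size 3, max 38) hi=[39, 43] (size 2, min 39) -> median=38
Step 6: insert 39 -> lo=[5, 11, 38] (size 3, max 38) hi=[39, 39, 43] (size 3, min 39) -> median=38.5
Step 7: insert 49 -> lo=[5, 11, 38, 39] (size 4, max 39) hi=[39, 43, 49] (size 3, min 39) -> median=39

Answer: 39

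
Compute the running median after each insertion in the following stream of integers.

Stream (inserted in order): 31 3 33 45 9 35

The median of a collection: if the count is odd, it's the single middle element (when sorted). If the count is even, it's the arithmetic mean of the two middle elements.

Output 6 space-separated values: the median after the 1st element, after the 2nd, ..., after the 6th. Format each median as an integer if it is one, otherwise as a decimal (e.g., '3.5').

Step 1: insert 31 -> lo=[31] (size 1, max 31) hi=[] (size 0) -> median=31
Step 2: insert 3 -> lo=[3] (size 1, max 3) hi=[31] (size 1, min 31) -> median=17
Step 3: insert 33 -> lo=[3, 31] (size 2, max 31) hi=[33] (size 1, min 33) -> median=31
Step 4: insert 45 -> lo=[3, 31] (size 2, max 31) hi=[33, 45] (size 2, min 33) -> median=32
Step 5: insert 9 -> lo=[3, 9, 31] (size 3, max 31) hi=[33, 45] (size 2, min 33) -> median=31
Step 6: insert 35 -> lo=[3, 9, 31] (size 3, max 31) hi=[33, 35, 45] (size 3, min 33) -> median=32

Answer: 31 17 31 32 31 32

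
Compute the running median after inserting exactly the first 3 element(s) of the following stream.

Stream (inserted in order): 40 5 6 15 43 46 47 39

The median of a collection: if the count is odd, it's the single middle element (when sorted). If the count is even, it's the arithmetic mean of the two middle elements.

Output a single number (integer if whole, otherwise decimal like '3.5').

Answer: 6

Derivation:
Step 1: insert 40 -> lo=[40] (size 1, max 40) hi=[] (size 0) -> median=40
Step 2: insert 5 -> lo=[5] (size 1, max 5) hi=[40] (size 1, min 40) -> median=22.5
Step 3: insert 6 -> lo=[5, 6] (size 2, max 6) hi=[40] (size 1, min 40) -> median=6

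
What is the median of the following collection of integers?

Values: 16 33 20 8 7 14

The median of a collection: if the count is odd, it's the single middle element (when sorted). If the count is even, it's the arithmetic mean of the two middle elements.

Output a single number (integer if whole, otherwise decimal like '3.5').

Answer: 15

Derivation:
Step 1: insert 16 -> lo=[16] (size 1, max 16) hi=[] (size 0) -> median=16
Step 2: insert 33 -> lo=[16] (size 1, max 16) hi=[33] (size 1, min 33) -> median=24.5
Step 3: insert 20 -> lo=[16, 20] (size 2, max 20) hi=[33] (size 1, min 33) -> median=20
Step 4: insert 8 -> lo=[8, 16] (size 2, max 16) hi=[20, 33] (size 2, min 20) -> median=18
Step 5: insert 7 -> lo=[7, 8, 16] (size 3, max 16) hi=[20, 33] (size 2, min 20) -> median=16
Step 6: insert 14 -> lo=[7, 8, 14] (size 3, max 14) hi=[16, 20, 33] (size 3, min 16) -> median=15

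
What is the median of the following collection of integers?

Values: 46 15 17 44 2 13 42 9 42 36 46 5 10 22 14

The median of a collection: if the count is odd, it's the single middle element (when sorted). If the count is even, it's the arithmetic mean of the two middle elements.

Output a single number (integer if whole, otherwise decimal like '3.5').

Step 1: insert 46 -> lo=[46] (size 1, max 46) hi=[] (size 0) -> median=46
Step 2: insert 15 -> lo=[15] (size 1, max 15) hi=[46] (size 1, min 46) -> median=30.5
Step 3: insert 17 -> lo=[15, 17] (size 2, max 17) hi=[46] (size 1, min 46) -> median=17
Step 4: insert 44 -> lo=[15, 17] (size 2, max 17) hi=[44, 46] (size 2, min 44) -> median=30.5
Step 5: insert 2 -> lo=[2, 15, 17] (size 3, max 17) hi=[44, 46] (size 2, min 44) -> median=17
Step 6: insert 13 -> lo=[2, 13, 15] (size 3, max 15) hi=[17, 44, 46] (size 3, min 17) -> median=16
Step 7: insert 42 -> lo=[2, 13, 15, 17] (size 4, max 17) hi=[42, 44, 46] (size 3, min 42) -> median=17
Step 8: insert 9 -> lo=[2, 9, 13, 15] (size 4, max 15) hi=[17, 42, 44, 46] (size 4, min 17) -> median=16
Step 9: insert 42 -> lo=[2, 9, 13, 15, 17] (size 5, max 17) hi=[42, 42, 44, 46] (size 4, min 42) -> median=17
Step 10: insert 36 -> lo=[2, 9, 13, 15, 17] (size 5, max 17) hi=[36, 42, 42, 44, 46] (size 5, min 36) -> median=26.5
Step 11: insert 46 -> lo=[2, 9, 13, 15, 17, 36] (size 6, max 36) hi=[42, 42, 44, 46, 46] (size 5, min 42) -> median=36
Step 12: insert 5 -> lo=[2, 5, 9, 13, 15, 17] (size 6, max 17) hi=[36, 42, 42, 44, 46, 46] (size 6, min 36) -> median=26.5
Step 13: insert 10 -> lo=[2, 5, 9, 10, 13, 15, 17] (size 7, max 17) hi=[36, 42, 42, 44, 46, 46] (size 6, min 36) -> median=17
Step 14: insert 22 -> lo=[2, 5, 9, 10, 13, 15, 17] (size 7, max 17) hi=[22, 36, 42, 42, 44, 46, 46] (size 7, min 22) -> median=19.5
Step 15: insert 14 -> lo=[2, 5, 9, 10, 13, 14, 15, 17] (size 8, max 17) hi=[22, 36, 42, 42, 44, 46, 46] (size 7, min 22) -> median=17

Answer: 17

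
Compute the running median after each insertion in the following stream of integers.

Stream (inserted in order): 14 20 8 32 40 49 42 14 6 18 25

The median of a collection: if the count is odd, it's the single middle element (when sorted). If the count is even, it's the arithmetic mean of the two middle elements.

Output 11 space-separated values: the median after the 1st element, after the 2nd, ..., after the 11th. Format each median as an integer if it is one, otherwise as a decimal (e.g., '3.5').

Step 1: insert 14 -> lo=[14] (size 1, max 14) hi=[] (size 0) -> median=14
Step 2: insert 20 -> lo=[14] (size 1, max 14) hi=[20] (size 1, min 20) -> median=17
Step 3: insert 8 -> lo=[8, 14] (size 2, max 14) hi=[20] (size 1, min 20) -> median=14
Step 4: insert 32 -> lo=[8, 14] (size 2, max 14) hi=[20, 32] (size 2, min 20) -> median=17
Step 5: insert 40 -> lo=[8, 14, 20] (size 3, max 20) hi=[32, 40] (size 2, min 32) -> median=20
Step 6: insert 49 -> lo=[8, 14, 20] (size 3, max 20) hi=[32, 40, 49] (size 3, min 32) -> median=26
Step 7: insert 42 -> lo=[8, 14, 20, 32] (size 4, max 32) hi=[40, 42, 49] (size 3, min 40) -> median=32
Step 8: insert 14 -> lo=[8, 14, 14, 20] (size 4, max 20) hi=[32, 40, 42, 49] (size 4, min 32) -> median=26
Step 9: insert 6 -> lo=[6, 8, 14, 14, 20] (size 5, max 20) hi=[32, 40, 42, 49] (size 4, min 32) -> median=20
Step 10: insert 18 -> lo=[6, 8, 14, 14, 18] (size 5, max 18) hi=[20, 32, 40, 42, 49] (size 5, min 20) -> median=19
Step 11: insert 25 -> lo=[6, 8, 14, 14, 18, 20] (size 6, max 20) hi=[25, 32, 40, 42, 49] (size 5, min 25) -> median=20

Answer: 14 17 14 17 20 26 32 26 20 19 20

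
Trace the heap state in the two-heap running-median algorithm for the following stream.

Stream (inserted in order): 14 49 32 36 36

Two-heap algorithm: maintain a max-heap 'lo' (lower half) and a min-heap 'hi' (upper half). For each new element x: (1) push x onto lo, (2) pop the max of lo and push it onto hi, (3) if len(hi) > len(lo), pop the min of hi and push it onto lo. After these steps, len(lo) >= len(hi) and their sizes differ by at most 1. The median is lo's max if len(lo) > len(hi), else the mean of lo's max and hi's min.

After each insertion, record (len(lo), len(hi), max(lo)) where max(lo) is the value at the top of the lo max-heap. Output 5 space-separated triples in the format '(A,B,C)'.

Answer: (1,0,14) (1,1,14) (2,1,32) (2,2,32) (3,2,36)

Derivation:
Step 1: insert 14 -> lo=[14] hi=[] -> (len(lo)=1, len(hi)=0, max(lo)=14)
Step 2: insert 49 -> lo=[14] hi=[49] -> (len(lo)=1, len(hi)=1, max(lo)=14)
Step 3: insert 32 -> lo=[14, 32] hi=[49] -> (len(lo)=2, len(hi)=1, max(lo)=32)
Step 4: insert 36 -> lo=[14, 32] hi=[36, 49] -> (len(lo)=2, len(hi)=2, max(lo)=32)
Step 5: insert 36 -> lo=[14, 32, 36] hi=[36, 49] -> (len(lo)=3, len(hi)=2, max(lo)=36)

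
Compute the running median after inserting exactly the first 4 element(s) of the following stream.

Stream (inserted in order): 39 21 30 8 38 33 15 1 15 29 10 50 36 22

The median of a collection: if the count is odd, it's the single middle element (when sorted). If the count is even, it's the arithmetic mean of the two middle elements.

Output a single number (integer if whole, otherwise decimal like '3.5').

Step 1: insert 39 -> lo=[39] (size 1, max 39) hi=[] (size 0) -> median=39
Step 2: insert 21 -> lo=[21] (size 1, max 21) hi=[39] (size 1, min 39) -> median=30
Step 3: insert 30 -> lo=[21, 30] (size 2, max 30) hi=[39] (size 1, min 39) -> median=30
Step 4: insert 8 -> lo=[8, 21] (size 2, max 21) hi=[30, 39] (size 2, min 30) -> median=25.5

Answer: 25.5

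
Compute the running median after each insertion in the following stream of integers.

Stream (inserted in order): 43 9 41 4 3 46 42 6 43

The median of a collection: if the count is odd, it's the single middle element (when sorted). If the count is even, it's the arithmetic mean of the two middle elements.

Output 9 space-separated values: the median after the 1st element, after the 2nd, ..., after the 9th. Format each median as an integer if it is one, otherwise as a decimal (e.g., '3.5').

Answer: 43 26 41 25 9 25 41 25 41

Derivation:
Step 1: insert 43 -> lo=[43] (size 1, max 43) hi=[] (size 0) -> median=43
Step 2: insert 9 -> lo=[9] (size 1, max 9) hi=[43] (size 1, min 43) -> median=26
Step 3: insert 41 -> lo=[9, 41] (size 2, max 41) hi=[43] (size 1, min 43) -> median=41
Step 4: insert 4 -> lo=[4, 9] (size 2, max 9) hi=[41, 43] (size 2, min 41) -> median=25
Step 5: insert 3 -> lo=[3, 4, 9] (size 3, max 9) hi=[41, 43] (size 2, min 41) -> median=9
Step 6: insert 46 -> lo=[3, 4, 9] (size 3, max 9) hi=[41, 43, 46] (size 3, min 41) -> median=25
Step 7: insert 42 -> lo=[3, 4, 9, 41] (size 4, max 41) hi=[42, 43, 46] (size 3, min 42) -> median=41
Step 8: insert 6 -> lo=[3, 4, 6, 9] (size 4, max 9) hi=[41, 42, 43, 46] (size 4, min 41) -> median=25
Step 9: insert 43 -> lo=[3, 4, 6, 9, 41] (size 5, max 41) hi=[42, 43, 43, 46] (size 4, min 42) -> median=41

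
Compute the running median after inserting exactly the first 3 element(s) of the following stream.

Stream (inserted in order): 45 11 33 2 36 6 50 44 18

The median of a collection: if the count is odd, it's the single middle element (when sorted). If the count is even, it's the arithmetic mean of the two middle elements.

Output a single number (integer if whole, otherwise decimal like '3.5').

Answer: 33

Derivation:
Step 1: insert 45 -> lo=[45] (size 1, max 45) hi=[] (size 0) -> median=45
Step 2: insert 11 -> lo=[11] (size 1, max 11) hi=[45] (size 1, min 45) -> median=28
Step 3: insert 33 -> lo=[11, 33] (size 2, max 33) hi=[45] (size 1, min 45) -> median=33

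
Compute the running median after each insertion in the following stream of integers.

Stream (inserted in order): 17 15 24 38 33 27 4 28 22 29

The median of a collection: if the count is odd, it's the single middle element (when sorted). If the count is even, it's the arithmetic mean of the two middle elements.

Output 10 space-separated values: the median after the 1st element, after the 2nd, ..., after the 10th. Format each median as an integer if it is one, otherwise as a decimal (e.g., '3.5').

Answer: 17 16 17 20.5 24 25.5 24 25.5 24 25.5

Derivation:
Step 1: insert 17 -> lo=[17] (size 1, max 17) hi=[] (size 0) -> median=17
Step 2: insert 15 -> lo=[15] (size 1, max 15) hi=[17] (size 1, min 17) -> median=16
Step 3: insert 24 -> lo=[15, 17] (size 2, max 17) hi=[24] (size 1, min 24) -> median=17
Step 4: insert 38 -> lo=[15, 17] (size 2, max 17) hi=[24, 38] (size 2, min 24) -> median=20.5
Step 5: insert 33 -> lo=[15, 17, 24] (size 3, max 24) hi=[33, 38] (size 2, min 33) -> median=24
Step 6: insert 27 -> lo=[15, 17, 24] (size 3, max 24) hi=[27, 33, 38] (size 3, min 27) -> median=25.5
Step 7: insert 4 -> lo=[4, 15, 17, 24] (size 4, max 24) hi=[27, 33, 38] (size 3, min 27) -> median=24
Step 8: insert 28 -> lo=[4, 15, 17, 24] (size 4, max 24) hi=[27, 28, 33, 38] (size 4, min 27) -> median=25.5
Step 9: insert 22 -> lo=[4, 15, 17, 22, 24] (size 5, max 24) hi=[27, 28, 33, 38] (size 4, min 27) -> median=24
Step 10: insert 29 -> lo=[4, 15, 17, 22, 24] (size 5, max 24) hi=[27, 28, 29, 33, 38] (size 5, min 27) -> median=25.5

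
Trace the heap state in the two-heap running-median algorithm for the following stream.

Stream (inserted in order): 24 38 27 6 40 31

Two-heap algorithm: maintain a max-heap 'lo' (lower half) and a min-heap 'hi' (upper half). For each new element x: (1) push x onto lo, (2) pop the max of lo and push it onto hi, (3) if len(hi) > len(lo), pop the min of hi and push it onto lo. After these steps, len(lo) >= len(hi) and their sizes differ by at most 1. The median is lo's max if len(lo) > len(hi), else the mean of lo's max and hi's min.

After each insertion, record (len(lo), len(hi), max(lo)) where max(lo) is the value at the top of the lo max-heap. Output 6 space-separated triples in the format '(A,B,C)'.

Step 1: insert 24 -> lo=[24] hi=[] -> (len(lo)=1, len(hi)=0, max(lo)=24)
Step 2: insert 38 -> lo=[24] hi=[38] -> (len(lo)=1, len(hi)=1, max(lo)=24)
Step 3: insert 27 -> lo=[24, 27] hi=[38] -> (len(lo)=2, len(hi)=1, max(lo)=27)
Step 4: insert 6 -> lo=[6, 24] hi=[27, 38] -> (len(lo)=2, len(hi)=2, max(lo)=24)
Step 5: insert 40 -> lo=[6, 24, 27] hi=[38, 40] -> (len(lo)=3, len(hi)=2, max(lo)=27)
Step 6: insert 31 -> lo=[6, 24, 27] hi=[31, 38, 40] -> (len(lo)=3, len(hi)=3, max(lo)=27)

Answer: (1,0,24) (1,1,24) (2,1,27) (2,2,24) (3,2,27) (3,3,27)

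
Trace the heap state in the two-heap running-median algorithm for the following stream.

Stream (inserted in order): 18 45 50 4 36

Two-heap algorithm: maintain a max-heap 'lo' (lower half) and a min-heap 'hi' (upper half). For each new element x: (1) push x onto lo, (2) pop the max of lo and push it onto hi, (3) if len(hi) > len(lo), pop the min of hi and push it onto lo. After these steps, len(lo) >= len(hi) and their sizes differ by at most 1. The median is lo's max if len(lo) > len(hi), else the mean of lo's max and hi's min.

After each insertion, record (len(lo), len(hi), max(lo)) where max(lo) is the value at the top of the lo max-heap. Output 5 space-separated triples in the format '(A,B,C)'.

Answer: (1,0,18) (1,1,18) (2,1,45) (2,2,18) (3,2,36)

Derivation:
Step 1: insert 18 -> lo=[18] hi=[] -> (len(lo)=1, len(hi)=0, max(lo)=18)
Step 2: insert 45 -> lo=[18] hi=[45] -> (len(lo)=1, len(hi)=1, max(lo)=18)
Step 3: insert 50 -> lo=[18, 45] hi=[50] -> (len(lo)=2, len(hi)=1, max(lo)=45)
Step 4: insert 4 -> lo=[4, 18] hi=[45, 50] -> (len(lo)=2, len(hi)=2, max(lo)=18)
Step 5: insert 36 -> lo=[4, 18, 36] hi=[45, 50] -> (len(lo)=3, len(hi)=2, max(lo)=36)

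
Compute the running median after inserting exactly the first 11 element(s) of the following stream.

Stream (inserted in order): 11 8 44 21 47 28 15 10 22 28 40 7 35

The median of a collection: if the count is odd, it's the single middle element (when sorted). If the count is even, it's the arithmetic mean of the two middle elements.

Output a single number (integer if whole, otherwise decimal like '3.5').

Step 1: insert 11 -> lo=[11] (size 1, max 11) hi=[] (size 0) -> median=11
Step 2: insert 8 -> lo=[8] (size 1, max 8) hi=[11] (size 1, min 11) -> median=9.5
Step 3: insert 44 -> lo=[8, 11] (size 2, max 11) hi=[44] (size 1, min 44) -> median=11
Step 4: insert 21 -> lo=[8, 11] (size 2, max 11) hi=[21, 44] (size 2, min 21) -> median=16
Step 5: insert 47 -> lo=[8, 11, 21] (size 3, max 21) hi=[44, 47] (size 2, min 44) -> median=21
Step 6: insert 28 -> lo=[8, 11, 21] (size 3, max 21) hi=[28, 44, 47] (size 3, min 28) -> median=24.5
Step 7: insert 15 -> lo=[8, 11, 15, 21] (size 4, max 21) hi=[28, 44, 47] (size 3, min 28) -> median=21
Step 8: insert 10 -> lo=[8, 10, 11, 15] (size 4, max 15) hi=[21, 28, 44, 47] (size 4, min 21) -> median=18
Step 9: insert 22 -> lo=[8, 10, 11, 15, 21] (size 5, max 21) hi=[22, 28, 44, 47] (size 4, min 22) -> median=21
Step 10: insert 28 -> lo=[8, 10, 11, 15, 21] (size 5, max 21) hi=[22, 28, 28, 44, 47] (size 5, min 22) -> median=21.5
Step 11: insert 40 -> lo=[8, 10, 11, 15, 21, 22] (size 6, max 22) hi=[28, 28, 40, 44, 47] (size 5, min 28) -> median=22

Answer: 22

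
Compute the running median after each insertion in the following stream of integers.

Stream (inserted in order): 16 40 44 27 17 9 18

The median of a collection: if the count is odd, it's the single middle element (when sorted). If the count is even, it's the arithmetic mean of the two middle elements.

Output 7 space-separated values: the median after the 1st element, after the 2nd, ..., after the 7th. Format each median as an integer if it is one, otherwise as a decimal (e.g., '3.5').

Answer: 16 28 40 33.5 27 22 18

Derivation:
Step 1: insert 16 -> lo=[16] (size 1, max 16) hi=[] (size 0) -> median=16
Step 2: insert 40 -> lo=[16] (size 1, max 16) hi=[40] (size 1, min 40) -> median=28
Step 3: insert 44 -> lo=[16, 40] (size 2, max 40) hi=[44] (size 1, min 44) -> median=40
Step 4: insert 27 -> lo=[16, 27] (size 2, max 27) hi=[40, 44] (size 2, min 40) -> median=33.5
Step 5: insert 17 -> lo=[16, 17, 27] (size 3, max 27) hi=[40, 44] (size 2, min 40) -> median=27
Step 6: insert 9 -> lo=[9, 16, 17] (size 3, max 17) hi=[27, 40, 44] (size 3, min 27) -> median=22
Step 7: insert 18 -> lo=[9, 16, 17, 18] (size 4, max 18) hi=[27, 40, 44] (size 3, min 27) -> median=18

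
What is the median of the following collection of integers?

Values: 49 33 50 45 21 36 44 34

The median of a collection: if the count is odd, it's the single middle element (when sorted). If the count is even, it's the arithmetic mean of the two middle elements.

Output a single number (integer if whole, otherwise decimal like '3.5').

Step 1: insert 49 -> lo=[49] (size 1, max 49) hi=[] (size 0) -> median=49
Step 2: insert 33 -> lo=[33] (size 1, max 33) hi=[49] (size 1, min 49) -> median=41
Step 3: insert 50 -> lo=[33, 49] (size 2, max 49) hi=[50] (size 1, min 50) -> median=49
Step 4: insert 45 -> lo=[33, 45] (size 2, max 45) hi=[49, 50] (size 2, min 49) -> median=47
Step 5: insert 21 -> lo=[21, 33, 45] (size 3, max 45) hi=[49, 50] (size 2, min 49) -> median=45
Step 6: insert 36 -> lo=[21, 33, 36] (size 3, max 36) hi=[45, 49, 50] (size 3, min 45) -> median=40.5
Step 7: insert 44 -> lo=[21, 33, 36, 44] (size 4, max 44) hi=[45, 49, 50] (size 3, min 45) -> median=44
Step 8: insert 34 -> lo=[21, 33, 34, 36] (size 4, max 36) hi=[44, 45, 49, 50] (size 4, min 44) -> median=40

Answer: 40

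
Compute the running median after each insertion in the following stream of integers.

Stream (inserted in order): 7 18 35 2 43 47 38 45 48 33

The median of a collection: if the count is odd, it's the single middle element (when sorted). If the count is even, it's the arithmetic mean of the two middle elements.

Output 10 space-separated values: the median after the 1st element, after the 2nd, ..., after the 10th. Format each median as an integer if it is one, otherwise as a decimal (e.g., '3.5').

Answer: 7 12.5 18 12.5 18 26.5 35 36.5 38 36.5

Derivation:
Step 1: insert 7 -> lo=[7] (size 1, max 7) hi=[] (size 0) -> median=7
Step 2: insert 18 -> lo=[7] (size 1, max 7) hi=[18] (size 1, min 18) -> median=12.5
Step 3: insert 35 -> lo=[7, 18] (size 2, max 18) hi=[35] (size 1, min 35) -> median=18
Step 4: insert 2 -> lo=[2, 7] (size 2, max 7) hi=[18, 35] (size 2, min 18) -> median=12.5
Step 5: insert 43 -> lo=[2, 7, 18] (size 3, max 18) hi=[35, 43] (size 2, min 35) -> median=18
Step 6: insert 47 -> lo=[2, 7, 18] (size 3, max 18) hi=[35, 43, 47] (size 3, min 35) -> median=26.5
Step 7: insert 38 -> lo=[2, 7, 18, 35] (size 4, max 35) hi=[38, 43, 47] (size 3, min 38) -> median=35
Step 8: insert 45 -> lo=[2, 7, 18, 35] (size 4, max 35) hi=[38, 43, 45, 47] (size 4, min 38) -> median=36.5
Step 9: insert 48 -> lo=[2, 7, 18, 35, 38] (size 5, max 38) hi=[43, 45, 47, 48] (size 4, min 43) -> median=38
Step 10: insert 33 -> lo=[2, 7, 18, 33, 35] (size 5, max 35) hi=[38, 43, 45, 47, 48] (size 5, min 38) -> median=36.5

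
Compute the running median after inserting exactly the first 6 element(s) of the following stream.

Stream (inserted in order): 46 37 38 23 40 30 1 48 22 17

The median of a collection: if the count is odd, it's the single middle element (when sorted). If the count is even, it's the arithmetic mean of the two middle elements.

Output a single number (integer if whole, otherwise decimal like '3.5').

Answer: 37.5

Derivation:
Step 1: insert 46 -> lo=[46] (size 1, max 46) hi=[] (size 0) -> median=46
Step 2: insert 37 -> lo=[37] (size 1, max 37) hi=[46] (size 1, min 46) -> median=41.5
Step 3: insert 38 -> lo=[37, 38] (size 2, max 38) hi=[46] (size 1, min 46) -> median=38
Step 4: insert 23 -> lo=[23, 37] (size 2, max 37) hi=[38, 46] (size 2, min 38) -> median=37.5
Step 5: insert 40 -> lo=[23, 37, 38] (size 3, max 38) hi=[40, 46] (size 2, min 40) -> median=38
Step 6: insert 30 -> lo=[23, 30, 37] (size 3, max 37) hi=[38, 40, 46] (size 3, min 38) -> median=37.5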